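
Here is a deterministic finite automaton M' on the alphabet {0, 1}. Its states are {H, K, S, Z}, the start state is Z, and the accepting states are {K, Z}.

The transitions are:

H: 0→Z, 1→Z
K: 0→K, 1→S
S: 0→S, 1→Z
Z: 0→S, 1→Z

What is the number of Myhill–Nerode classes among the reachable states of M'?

2

First remove the unreachable states {H,K}; 2 states remain.
Initial partition by acceptance: {Z} | {S}.
The partition is now stable with 2 blocks: {Z} | {S}.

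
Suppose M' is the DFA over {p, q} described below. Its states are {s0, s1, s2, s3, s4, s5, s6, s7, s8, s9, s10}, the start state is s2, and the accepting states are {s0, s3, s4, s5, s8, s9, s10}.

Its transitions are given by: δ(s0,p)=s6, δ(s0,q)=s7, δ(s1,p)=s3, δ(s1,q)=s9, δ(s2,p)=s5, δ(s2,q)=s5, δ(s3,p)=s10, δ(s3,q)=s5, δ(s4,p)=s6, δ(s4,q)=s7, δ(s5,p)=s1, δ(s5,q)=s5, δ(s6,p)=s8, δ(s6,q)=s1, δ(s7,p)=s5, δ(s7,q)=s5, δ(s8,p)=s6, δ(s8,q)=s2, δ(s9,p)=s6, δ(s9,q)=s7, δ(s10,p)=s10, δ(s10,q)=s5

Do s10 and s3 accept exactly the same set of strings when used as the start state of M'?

First remove the unreachable states {s0,s4}; 9 states remain.
Start with accepting vs non-accepting: {s3,s5,s8,s9,s10} | {s1,s2,s6,s7}.
Refine {s3,s5,s8,s9,s10} on symbol p: members go to different blocks, giving {s5,s8,s9} and {s3,s10}.
On input q, block {s5,s8,s9} splits into {s8,s9} and {s5}.
Refine {s1,s2,s6,s7} on symbol p: members go to different blocks, giving {s2,s7} and {s1} and {s6}.
The partition is now stable with 6 blocks: {s8,s9} | {s2,s7} | {s3,s10} | {s5} | {s1} | {s6}.
s10 and s3 lie in the same block of the stable partition, so they are equivalent — no string distinguishes them.

Yes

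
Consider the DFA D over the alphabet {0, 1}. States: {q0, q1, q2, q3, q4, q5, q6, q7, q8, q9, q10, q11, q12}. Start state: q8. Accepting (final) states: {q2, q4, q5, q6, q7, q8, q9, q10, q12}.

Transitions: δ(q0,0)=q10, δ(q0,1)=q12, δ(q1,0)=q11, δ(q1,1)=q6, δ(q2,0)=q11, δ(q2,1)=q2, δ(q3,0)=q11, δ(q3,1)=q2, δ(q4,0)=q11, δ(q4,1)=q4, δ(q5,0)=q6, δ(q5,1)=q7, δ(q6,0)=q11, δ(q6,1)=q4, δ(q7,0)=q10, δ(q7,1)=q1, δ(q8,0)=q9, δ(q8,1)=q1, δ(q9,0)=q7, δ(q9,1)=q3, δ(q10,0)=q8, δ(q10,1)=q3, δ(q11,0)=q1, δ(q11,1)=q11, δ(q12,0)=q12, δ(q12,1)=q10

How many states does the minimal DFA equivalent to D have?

Reachable states from the start: {q1,q2,q3,q4,q6,q7,q8,q9,q10,q11}. Unreachable: {q0,q5,q12} — drop them.
Start with accepting vs non-accepting: {q2,q4,q6,q7,q8,q9,q10} | {q1,q3,q11}.
Split {q2,q4,q6,q7,q8,q9,q10} by δ(·,0) → {q7,q8,q9,q10} and {q2,q4,q6}.
Refine {q1,q3,q11} on symbol 1: members go to different blocks, giving {q1,q3} and {q11}.
No further refinement is possible. Final partition (4 blocks): {q7,q8,q9,q10} | {q1,q3} | {q2,q4,q6} | {q11}.

4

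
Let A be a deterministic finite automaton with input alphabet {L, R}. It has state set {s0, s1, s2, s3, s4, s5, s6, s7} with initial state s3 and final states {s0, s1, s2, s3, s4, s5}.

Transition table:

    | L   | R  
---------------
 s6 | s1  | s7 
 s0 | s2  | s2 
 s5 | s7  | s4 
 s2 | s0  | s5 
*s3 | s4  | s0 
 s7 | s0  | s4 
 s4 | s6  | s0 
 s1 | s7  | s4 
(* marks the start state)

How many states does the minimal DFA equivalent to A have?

Initial partition by acceptance: {s0,s1,s2,s3,s4,s5} | {s6,s7}.
Refine {s0,s1,s2,s3,s4,s5} on symbol L: members go to different blocks, giving {s0,s2,s3} and {s1,s4,s5}.
Split {s0,s2,s3} by δ(·,L) → {s0,s2} and {s3}.
On input R, block {s0,s2} splits into {s0} and {s2}.
Refine {s6,s7} on symbol L: members go to different blocks, giving {s6} and {s7}.
Refine {s1,s4,s5} on symbol L: members go to different blocks, giving {s1,s5} and {s4}.
The partition is now stable with 7 blocks: {s0} | {s6} | {s1,s5} | {s3} | {s2} | {s7} | {s4}.

7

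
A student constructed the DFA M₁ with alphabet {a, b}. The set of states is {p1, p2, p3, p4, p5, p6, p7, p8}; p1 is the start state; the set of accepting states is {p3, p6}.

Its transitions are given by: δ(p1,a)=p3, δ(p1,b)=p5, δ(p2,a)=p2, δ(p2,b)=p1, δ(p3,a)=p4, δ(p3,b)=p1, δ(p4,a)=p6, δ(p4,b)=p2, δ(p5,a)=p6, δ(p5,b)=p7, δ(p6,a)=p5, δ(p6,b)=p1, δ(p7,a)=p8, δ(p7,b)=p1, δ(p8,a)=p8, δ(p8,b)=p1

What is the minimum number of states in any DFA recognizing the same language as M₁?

4

Start with accepting vs non-accepting: {p3,p6} | {p1,p2,p4,p5,p7,p8}.
On input a, block {p1,p2,p4,p5,p7,p8} splits into {p1,p4,p5} and {p2,p7,p8}.
Refine {p1,p4,p5} on symbol b: members go to different blocks, giving {p4,p5} and {p1}.
No further refinement is possible. Final partition (4 blocks): {p3,p6} | {p4,p5} | {p2,p7,p8} | {p1}.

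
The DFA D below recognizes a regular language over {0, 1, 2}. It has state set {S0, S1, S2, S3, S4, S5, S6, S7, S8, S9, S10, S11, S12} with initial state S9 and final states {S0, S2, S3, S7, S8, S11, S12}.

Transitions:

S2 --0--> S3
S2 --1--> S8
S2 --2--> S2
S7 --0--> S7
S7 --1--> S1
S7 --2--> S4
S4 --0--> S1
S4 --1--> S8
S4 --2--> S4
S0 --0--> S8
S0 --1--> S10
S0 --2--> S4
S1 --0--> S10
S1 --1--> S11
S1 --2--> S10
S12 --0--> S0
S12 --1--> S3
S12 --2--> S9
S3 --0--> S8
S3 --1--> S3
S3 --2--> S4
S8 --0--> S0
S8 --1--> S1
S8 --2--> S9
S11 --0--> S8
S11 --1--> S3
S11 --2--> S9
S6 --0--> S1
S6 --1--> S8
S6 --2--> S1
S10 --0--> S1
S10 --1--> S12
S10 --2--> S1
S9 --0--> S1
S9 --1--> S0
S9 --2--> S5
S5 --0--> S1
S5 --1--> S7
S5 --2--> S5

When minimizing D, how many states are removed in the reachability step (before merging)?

BFS from S9 reaches {S0, S1, S3, S4, S5, S7, S8, S9, S10, S11, S12}; the 2 state(s) S2, S6 are never visited.

2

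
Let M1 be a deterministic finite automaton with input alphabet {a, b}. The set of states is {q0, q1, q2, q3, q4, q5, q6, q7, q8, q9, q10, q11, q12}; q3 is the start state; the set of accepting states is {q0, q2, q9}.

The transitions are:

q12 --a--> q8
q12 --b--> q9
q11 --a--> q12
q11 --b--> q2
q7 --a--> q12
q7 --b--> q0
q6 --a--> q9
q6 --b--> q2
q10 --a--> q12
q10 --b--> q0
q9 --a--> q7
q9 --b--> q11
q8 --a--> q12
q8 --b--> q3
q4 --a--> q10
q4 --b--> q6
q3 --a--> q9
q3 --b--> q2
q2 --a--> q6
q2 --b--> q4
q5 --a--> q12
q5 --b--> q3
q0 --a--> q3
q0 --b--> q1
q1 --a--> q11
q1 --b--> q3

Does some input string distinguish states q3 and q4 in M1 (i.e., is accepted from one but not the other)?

Yes

States {q5} cannot be reached from the start state, so discard them.
P0 = {q0,q2,q9} | {q1,q3,q4,q6,q7,q8,q10,q11,q12}.
On input a, block {q1,q3,q4,q6,q7,q8,q10,q11,q12} splits into {q1,q4,q7,q8,q10,q11,q12} and {q3,q6}.
Refine {q0,q2,q9} on symbol a: members go to different blocks, giving {q0,q2} and {q9}.
On input b, block {q1,q4,q7,q8,q10,q11,q12} splits into {q1,q4,q8} and {q7,q10,q11} and {q12}.
On input a, block {q1,q4,q8} splits into {q1,q4} and {q8}.
No further refinement is possible. Final partition (7 blocks): {q0,q2} | {q1,q4} | {q3,q6} | {q9} | {q7,q10,q11} | {q12} | {q8}.
q3 and q4 end up in different blocks, so they are distinguishable. For instance, the string 'a' is accepted from only q3.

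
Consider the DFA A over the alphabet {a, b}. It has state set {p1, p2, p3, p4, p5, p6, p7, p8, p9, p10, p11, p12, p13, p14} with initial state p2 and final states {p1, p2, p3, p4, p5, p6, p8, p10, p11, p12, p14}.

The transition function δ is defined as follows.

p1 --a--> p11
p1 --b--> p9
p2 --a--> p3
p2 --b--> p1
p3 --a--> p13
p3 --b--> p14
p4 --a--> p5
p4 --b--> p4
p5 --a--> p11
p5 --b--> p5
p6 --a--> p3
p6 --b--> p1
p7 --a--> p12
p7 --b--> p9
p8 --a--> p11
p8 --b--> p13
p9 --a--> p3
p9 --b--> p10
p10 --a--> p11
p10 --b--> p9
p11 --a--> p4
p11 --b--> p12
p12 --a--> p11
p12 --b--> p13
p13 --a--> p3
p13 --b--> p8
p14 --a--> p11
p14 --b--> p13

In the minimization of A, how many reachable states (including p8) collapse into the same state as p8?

States {p6,p7} cannot be reached from the start state, so discard them.
P0 = {p1,p2,p3,p4,p5,p8,p10,p11,p12,p14} | {p9,p13}.
Refine {p1,p2,p3,p4,p5,p8,p10,p11,p12,p14} on symbol a: members go to different blocks, giving {p1,p2,p4,p5,p8,p10,p11,p12,p14} and {p3}.
Refine {p1,p2,p4,p5,p8,p10,p11,p12,p14} on symbol a: members go to different blocks, giving {p1,p4,p5,p8,p10,p11,p12,p14} and {p2}.
Split {p1,p4,p5,p8,p10,p11,p12,p14} by δ(·,b) → {p1,p8,p10,p12,p14} and {p4,p5,p11}.
Refine {p4,p5,p11} on symbol b: members go to different blocks, giving {p4,p5} and {p11}.
Split {p4,p5} by δ(·,a) → {p4} and {p5}.
Stable partition: {p1,p8,p10,p12,p14} | {p9,p13} | {p3} | {p2} | {p4} | {p11} | {p5} — 7 equivalence classes.
State p8 belongs to the block {p1,p8,p10,p12,p14}, which has 5 states.

5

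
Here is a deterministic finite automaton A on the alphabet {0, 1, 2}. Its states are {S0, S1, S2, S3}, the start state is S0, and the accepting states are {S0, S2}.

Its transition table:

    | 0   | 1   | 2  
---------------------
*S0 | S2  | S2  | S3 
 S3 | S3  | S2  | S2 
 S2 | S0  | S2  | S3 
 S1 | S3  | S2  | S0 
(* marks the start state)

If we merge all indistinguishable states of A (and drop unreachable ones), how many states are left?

States {S1} cannot be reached from the start state, so discard them.
Initial partition by acceptance: {S0,S2} | {S3}.
The partition is now stable with 2 blocks: {S0,S2} | {S3}.

2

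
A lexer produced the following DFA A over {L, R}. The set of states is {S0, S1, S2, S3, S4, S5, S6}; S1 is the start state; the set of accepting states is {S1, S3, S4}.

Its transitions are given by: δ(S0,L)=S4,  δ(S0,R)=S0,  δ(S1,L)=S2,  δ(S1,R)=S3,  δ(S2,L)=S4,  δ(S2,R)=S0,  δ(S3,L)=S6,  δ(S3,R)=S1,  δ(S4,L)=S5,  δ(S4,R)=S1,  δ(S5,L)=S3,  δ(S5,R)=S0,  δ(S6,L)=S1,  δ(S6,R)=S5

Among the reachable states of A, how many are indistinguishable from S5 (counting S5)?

All states are reachable from the start state.
P0 = {S1,S3,S4} | {S0,S2,S5,S6}.
Stable partition: {S1,S3,S4} | {S0,S2,S5,S6} — 2 equivalence classes.
State S5 belongs to the block {S0,S2,S5,S6}, which has 4 states.

4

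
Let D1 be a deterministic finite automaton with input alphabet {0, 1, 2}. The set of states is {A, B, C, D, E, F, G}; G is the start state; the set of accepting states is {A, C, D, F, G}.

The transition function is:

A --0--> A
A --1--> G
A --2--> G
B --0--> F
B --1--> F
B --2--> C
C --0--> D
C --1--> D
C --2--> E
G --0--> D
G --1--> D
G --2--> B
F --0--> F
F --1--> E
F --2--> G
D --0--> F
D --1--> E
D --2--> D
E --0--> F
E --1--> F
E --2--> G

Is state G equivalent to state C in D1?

Reachable states from the start: {B,C,D,E,F,G}. Unreachable: {A} — drop them.
Initial partition by acceptance: {C,D,F,G} | {B,E}.
Split {C,D,F,G} by δ(·,1) → {C,G} and {D,F}.
On input 2, block {D,F} splits into {D} and {F}.
The partition is now stable with 4 blocks: {C,G} | {B,E} | {D} | {F}.
G and C lie in the same block of the stable partition, so they are equivalent — no string distinguishes them.

Yes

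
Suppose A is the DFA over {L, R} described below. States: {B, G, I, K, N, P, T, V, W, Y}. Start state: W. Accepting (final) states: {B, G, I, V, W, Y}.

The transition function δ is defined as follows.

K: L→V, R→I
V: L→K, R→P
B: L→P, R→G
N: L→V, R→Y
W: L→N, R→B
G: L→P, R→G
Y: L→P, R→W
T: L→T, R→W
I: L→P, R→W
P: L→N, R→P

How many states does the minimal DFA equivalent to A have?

6

First remove the unreachable states {T}; 9 states remain.
P0 = {B,G,I,V,W,Y} | {K,N,P}.
On input R, block {B,G,I,V,W,Y} splits into {B,G,I,W,Y} and {V}.
Refine {K,N,P} on symbol L: members go to different blocks, giving {K,N} and {P}.
Split {B,G,I,W,Y} by δ(·,L) → {B,G,I,Y} and {W}.
Refine {B,G,I,Y} on symbol R: members go to different blocks, giving {B,G} and {I,Y}.
The partition is now stable with 6 blocks: {B,G} | {K,N} | {V} | {P} | {W} | {I,Y}.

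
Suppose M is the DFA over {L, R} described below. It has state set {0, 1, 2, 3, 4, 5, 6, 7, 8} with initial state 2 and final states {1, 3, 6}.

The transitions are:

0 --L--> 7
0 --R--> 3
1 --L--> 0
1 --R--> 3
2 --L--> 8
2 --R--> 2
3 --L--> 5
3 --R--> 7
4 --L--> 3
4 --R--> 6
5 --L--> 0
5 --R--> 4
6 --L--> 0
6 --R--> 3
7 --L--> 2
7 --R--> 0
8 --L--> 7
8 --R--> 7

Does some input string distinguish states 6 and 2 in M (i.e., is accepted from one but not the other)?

First remove the unreachable states {1}; 8 states remain.
P0 = {3,6} | {0,2,4,5,7,8}.
Refine {3,6} on symbol R: members go to different blocks, giving {3} and {6}.
On input L, block {0,2,4,5,7,8} splits into {0,2,5,7,8} and {4}.
Refine {0,2,5,7,8} on symbol R: members go to different blocks, giving {2,7,8} and {0} and {5}.
Split {2,7,8} by δ(·,R) → {2,8} and {7}.
Split {2,8} by δ(·,L) → {2} and {8}.
Stable partition: {3} | {2} | {6} | {4} | {0} | {5} | {7} | {8} — 8 equivalence classes.
6 and 2 end up in different blocks, so they are distinguishable. For instance, the string 'ε' is accepted from only 6.

Yes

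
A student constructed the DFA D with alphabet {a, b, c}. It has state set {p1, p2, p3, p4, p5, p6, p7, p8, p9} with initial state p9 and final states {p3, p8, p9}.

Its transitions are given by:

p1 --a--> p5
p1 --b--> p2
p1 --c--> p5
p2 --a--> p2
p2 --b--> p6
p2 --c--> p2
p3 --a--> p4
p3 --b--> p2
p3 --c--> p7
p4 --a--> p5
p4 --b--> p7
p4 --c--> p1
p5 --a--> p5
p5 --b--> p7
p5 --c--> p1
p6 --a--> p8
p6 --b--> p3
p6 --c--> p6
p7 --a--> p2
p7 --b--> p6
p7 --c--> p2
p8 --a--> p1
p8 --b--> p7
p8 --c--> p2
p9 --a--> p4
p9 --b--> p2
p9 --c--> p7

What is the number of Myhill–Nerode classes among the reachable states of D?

4

P0 = {p3,p8,p9} | {p1,p2,p4,p5,p6,p7}.
On input a, block {p1,p2,p4,p5,p6,p7} splits into {p1,p2,p4,p5,p7} and {p6}.
On input b, block {p1,p2,p4,p5,p7} splits into {p1,p4,p5} and {p2,p7}.
No further refinement is possible. Final partition (4 blocks): {p3,p8,p9} | {p1,p4,p5} | {p6} | {p2,p7}.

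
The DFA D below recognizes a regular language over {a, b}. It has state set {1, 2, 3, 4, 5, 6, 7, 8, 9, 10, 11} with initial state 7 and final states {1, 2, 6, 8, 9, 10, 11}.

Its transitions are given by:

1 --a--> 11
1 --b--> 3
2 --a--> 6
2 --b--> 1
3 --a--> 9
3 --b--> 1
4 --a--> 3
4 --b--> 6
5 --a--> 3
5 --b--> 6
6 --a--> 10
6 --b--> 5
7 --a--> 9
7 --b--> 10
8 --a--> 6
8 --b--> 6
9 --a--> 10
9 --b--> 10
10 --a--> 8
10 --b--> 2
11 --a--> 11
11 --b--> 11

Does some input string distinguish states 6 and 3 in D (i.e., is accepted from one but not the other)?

Yes

Reachable states from the start: {1,2,3,5,6,7,8,9,10,11}. Unreachable: {4} — drop them.
P0 = {1,2,6,8,9,10,11} | {3,5,7}.
Refine {1,2,6,8,9,10,11} on symbol b: members go to different blocks, giving {2,8,9,10,11} and {1,6}.
Refine {2,8,9,10,11} on symbol a: members go to different blocks, giving {9,10,11} and {2,8}.
Split {9,10,11} by δ(·,a) → {9,11} and {10}.
On input a, block {9,11} splits into {9} and {11}.
Split {3,5,7} by δ(·,a) → {3,7} and {5}.
On input b, block {3,7} splits into {3} and {7}.
On input a, block {1,6} splits into {1} and {6}.
On input b, block {2,8} splits into {2} and {8}.
Stable partition: {9} | {3} | {1} | {2} | {10} | {11} | {5} | {7} | {6} | {8} — 10 equivalence classes.
6 and 3 end up in different blocks, so they are distinguishable. For instance, the string 'ε' is accepted from only 6.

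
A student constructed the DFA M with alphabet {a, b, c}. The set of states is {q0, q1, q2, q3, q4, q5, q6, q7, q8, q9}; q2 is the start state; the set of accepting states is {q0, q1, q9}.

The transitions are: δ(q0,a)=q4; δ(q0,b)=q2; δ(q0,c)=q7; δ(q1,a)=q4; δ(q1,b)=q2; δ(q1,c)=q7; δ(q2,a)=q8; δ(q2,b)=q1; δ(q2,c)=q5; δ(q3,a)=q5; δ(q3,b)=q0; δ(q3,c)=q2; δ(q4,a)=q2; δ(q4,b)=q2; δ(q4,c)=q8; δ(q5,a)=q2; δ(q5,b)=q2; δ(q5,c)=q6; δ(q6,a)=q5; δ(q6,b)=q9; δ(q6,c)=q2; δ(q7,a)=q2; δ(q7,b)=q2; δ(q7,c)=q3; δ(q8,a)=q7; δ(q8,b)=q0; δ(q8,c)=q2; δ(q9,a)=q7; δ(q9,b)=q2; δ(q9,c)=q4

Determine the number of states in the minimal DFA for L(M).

Every state is reachable, so we keep all 10.
P0 = {q0,q1,q9} | {q2,q3,q4,q5,q6,q7,q8}.
On input b, block {q2,q3,q4,q5,q6,q7,q8} splits into {q2,q3,q6,q8} and {q4,q5,q7}.
Split {q2,q3,q6,q8} by δ(·,a) → {q3,q6,q8} and {q2}.
No further refinement is possible. Final partition (4 blocks): {q0,q1,q9} | {q3,q6,q8} | {q4,q5,q7} | {q2}.

4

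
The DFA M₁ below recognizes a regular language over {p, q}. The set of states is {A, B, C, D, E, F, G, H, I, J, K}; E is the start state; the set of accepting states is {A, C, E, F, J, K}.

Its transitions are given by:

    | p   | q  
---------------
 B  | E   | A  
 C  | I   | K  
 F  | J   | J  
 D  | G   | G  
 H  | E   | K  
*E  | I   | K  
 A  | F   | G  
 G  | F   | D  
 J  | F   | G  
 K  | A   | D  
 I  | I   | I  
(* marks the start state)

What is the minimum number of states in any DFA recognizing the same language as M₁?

Reachable states from the start: {A,D,E,F,G,I,J,K}. Unreachable: {B,C,H} — drop them.
Initial partition by acceptance: {A,E,F,J,K} | {D,G,I}.
Split {A,E,F,J,K} by δ(·,p) → {A,F,J,K} and {E}.
Split {A,F,J,K} by δ(·,q) → {A,J,K} and {F}.
On input p, block {A,J,K} splits into {A,J} and {K}.
On input p, block {D,G,I} splits into {D,I} and {G}.
Split {D,I} by δ(·,p) → {D} and {I}.
No further refinement is possible. Final partition (7 blocks): {A,J} | {D} | {E} | {F} | {K} | {G} | {I}.

7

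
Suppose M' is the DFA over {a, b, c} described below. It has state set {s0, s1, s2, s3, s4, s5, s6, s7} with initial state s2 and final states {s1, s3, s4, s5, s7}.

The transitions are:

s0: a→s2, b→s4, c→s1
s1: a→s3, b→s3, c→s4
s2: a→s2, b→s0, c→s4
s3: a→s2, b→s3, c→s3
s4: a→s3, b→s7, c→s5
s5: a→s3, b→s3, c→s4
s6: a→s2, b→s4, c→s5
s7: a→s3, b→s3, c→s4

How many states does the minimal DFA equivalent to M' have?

First remove the unreachable states {s6}; 7 states remain.
Initial partition by acceptance: {s1,s3,s4,s5,s7} | {s0,s2}.
On input a, block {s1,s3,s4,s5,s7} splits into {s1,s4,s5,s7} and {s3}.
On input b, block {s1,s4,s5,s7} splits into {s1,s5,s7} and {s4}.
Refine {s0,s2} on symbol b: members go to different blocks, giving {s0} and {s2}.
The partition is now stable with 5 blocks: {s1,s5,s7} | {s0} | {s3} | {s4} | {s2}.

5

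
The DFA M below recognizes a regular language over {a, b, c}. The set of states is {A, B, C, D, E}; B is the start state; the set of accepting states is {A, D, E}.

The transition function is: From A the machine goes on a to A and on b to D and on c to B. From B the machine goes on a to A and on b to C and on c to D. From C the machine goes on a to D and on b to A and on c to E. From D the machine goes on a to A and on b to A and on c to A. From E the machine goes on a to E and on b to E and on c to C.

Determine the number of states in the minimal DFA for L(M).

Initial partition by acceptance: {A,D,E} | {B,C}.
Refine {A,D,E} on symbol c: members go to different blocks, giving {A,E} and {D}.
Split {A,E} by δ(·,b) → {A} and {E}.
Refine {B,C} on symbol a: members go to different blocks, giving {B} and {C}.
No further refinement is possible. Final partition (5 blocks): {A} | {B} | {D} | {E} | {C}.

5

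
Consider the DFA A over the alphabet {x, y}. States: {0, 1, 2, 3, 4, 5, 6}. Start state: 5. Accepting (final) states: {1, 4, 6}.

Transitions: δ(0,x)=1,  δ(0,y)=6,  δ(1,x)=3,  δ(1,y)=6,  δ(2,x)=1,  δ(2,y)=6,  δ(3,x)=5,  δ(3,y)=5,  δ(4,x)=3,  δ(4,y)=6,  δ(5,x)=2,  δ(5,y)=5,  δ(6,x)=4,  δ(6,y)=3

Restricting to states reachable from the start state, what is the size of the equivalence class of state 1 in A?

2

First remove the unreachable states {0}; 6 states remain.
Initial partition by acceptance: {1,4,6} | {2,3,5}.
Refine {1,4,6} on symbol x: members go to different blocks, giving {1,4} and {6}.
Refine {2,3,5} on symbol x: members go to different blocks, giving {3,5} and {2}.
Refine {3,5} on symbol x: members go to different blocks, giving {3} and {5}.
Stable partition: {1,4} | {3} | {6} | {2} | {5} — 5 equivalence classes.
State 1 belongs to the block {1,4}, which has 2 states.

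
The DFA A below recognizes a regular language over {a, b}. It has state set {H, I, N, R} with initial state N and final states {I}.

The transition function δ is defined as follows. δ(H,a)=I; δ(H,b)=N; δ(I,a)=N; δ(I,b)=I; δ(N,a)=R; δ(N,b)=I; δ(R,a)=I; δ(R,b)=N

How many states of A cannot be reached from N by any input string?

Starting at N and following transitions, the reachable set is {I, N, R}. That leaves H unreachable — 1 in total.

1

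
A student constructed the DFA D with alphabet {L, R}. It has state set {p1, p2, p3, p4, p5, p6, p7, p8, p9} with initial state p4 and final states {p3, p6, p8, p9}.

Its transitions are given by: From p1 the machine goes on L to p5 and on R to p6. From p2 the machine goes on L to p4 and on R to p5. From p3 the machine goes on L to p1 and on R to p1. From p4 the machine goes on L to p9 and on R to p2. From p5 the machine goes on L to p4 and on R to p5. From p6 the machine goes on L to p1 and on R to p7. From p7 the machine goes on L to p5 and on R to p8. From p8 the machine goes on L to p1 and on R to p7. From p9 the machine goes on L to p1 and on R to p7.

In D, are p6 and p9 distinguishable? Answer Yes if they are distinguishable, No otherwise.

First remove the unreachable states {p3}; 8 states remain.
Initial partition by acceptance: {p6,p8,p9} | {p1,p2,p4,p5,p7}.
Refine {p1,p2,p4,p5,p7} on symbol L: members go to different blocks, giving {p1,p2,p5,p7} and {p4}.
Split {p1,p2,p5,p7} by δ(·,L) → {p1,p7} and {p2,p5}.
The partition is now stable with 4 blocks: {p6,p8,p9} | {p1,p7} | {p4} | {p2,p5}.
p6 and p9 lie in the same block of the stable partition, so they are equivalent — no string distinguishes them.

No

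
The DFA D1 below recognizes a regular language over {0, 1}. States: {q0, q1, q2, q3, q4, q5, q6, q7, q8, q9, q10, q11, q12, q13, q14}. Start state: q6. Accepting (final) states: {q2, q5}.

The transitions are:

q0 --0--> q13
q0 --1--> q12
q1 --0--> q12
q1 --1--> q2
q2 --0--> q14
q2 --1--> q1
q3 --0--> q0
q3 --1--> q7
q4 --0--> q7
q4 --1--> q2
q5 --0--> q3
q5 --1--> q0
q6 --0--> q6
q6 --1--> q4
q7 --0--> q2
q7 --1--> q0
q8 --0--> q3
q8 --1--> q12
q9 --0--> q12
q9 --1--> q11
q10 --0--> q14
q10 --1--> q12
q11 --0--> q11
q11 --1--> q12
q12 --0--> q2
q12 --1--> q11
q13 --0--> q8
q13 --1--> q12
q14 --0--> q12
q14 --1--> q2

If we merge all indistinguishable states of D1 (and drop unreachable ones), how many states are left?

5

States {q5,q9,q10} cannot be reached from the start state, so discard them.
Start with accepting vs non-accepting: {q2} | {q0,q1,q3,q4,q6,q7,q8,q11,q12,q13,q14}.
On input 0, block {q0,q1,q3,q4,q6,q7,q8,q11,q12,q13,q14} splits into {q0,q1,q3,q4,q6,q8,q11,q13,q14} and {q7,q12}.
Split {q0,q1,q3,q4,q6,q8,q11,q13,q14} by δ(·,0) → {q0,q3,q6,q8,q11,q13} and {q1,q4,q14}.
Refine {q0,q3,q6,q8,q11,q13} on symbol 1: members go to different blocks, giving {q0,q3,q8,q11,q13} and {q6}.
Stable partition: {q2} | {q0,q3,q8,q11,q13} | {q7,q12} | {q1,q4,q14} | {q6} — 5 equivalence classes.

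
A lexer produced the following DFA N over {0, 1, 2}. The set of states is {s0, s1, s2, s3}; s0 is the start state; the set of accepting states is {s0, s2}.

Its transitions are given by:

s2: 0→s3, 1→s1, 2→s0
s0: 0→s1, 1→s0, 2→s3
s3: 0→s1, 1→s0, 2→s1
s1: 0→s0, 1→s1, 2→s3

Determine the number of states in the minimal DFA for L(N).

States {s2} cannot be reached from the start state, so discard them.
P0 = {s0} | {s1,s3}.
On input 0, block {s1,s3} splits into {s1} and {s3}.
The partition is now stable with 3 blocks: {s0} | {s1} | {s3}.

3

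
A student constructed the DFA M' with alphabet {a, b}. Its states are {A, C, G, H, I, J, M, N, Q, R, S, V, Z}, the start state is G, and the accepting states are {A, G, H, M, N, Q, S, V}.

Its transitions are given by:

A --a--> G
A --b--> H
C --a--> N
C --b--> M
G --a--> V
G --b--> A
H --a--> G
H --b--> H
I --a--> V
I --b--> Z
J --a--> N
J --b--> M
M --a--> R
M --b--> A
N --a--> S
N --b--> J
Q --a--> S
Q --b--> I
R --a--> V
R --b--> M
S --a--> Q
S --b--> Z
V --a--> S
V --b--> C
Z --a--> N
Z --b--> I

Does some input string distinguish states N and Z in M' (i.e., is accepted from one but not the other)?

Yes

Start with accepting vs non-accepting: {A,G,H,M,N,Q,S,V} | {C,I,J,R,Z}.
Split {A,G,H,M,N,Q,S,V} by δ(·,a) → {A,G,H,N,Q,S,V} and {M}.
Refine {A,G,H,N,Q,S,V} on symbol b: members go to different blocks, giving {N,Q,S,V} and {A,G,H}.
On input b, block {C,I,J,R,Z} splits into {C,J,R} and {I,Z}.
On input b, block {N,Q,S,V} splits into {Q,S} and {N,V}.
Refine {A,G,H} on symbol a: members go to different blocks, giving {A,H} and {G}.
The partition is now stable with 7 blocks: {Q,S} | {C,J,R} | {M} | {A,H} | {I,Z} | {N,V} | {G}.
N and Z end up in different blocks, so they are distinguishable. For instance, the string 'ε' is accepted from only N.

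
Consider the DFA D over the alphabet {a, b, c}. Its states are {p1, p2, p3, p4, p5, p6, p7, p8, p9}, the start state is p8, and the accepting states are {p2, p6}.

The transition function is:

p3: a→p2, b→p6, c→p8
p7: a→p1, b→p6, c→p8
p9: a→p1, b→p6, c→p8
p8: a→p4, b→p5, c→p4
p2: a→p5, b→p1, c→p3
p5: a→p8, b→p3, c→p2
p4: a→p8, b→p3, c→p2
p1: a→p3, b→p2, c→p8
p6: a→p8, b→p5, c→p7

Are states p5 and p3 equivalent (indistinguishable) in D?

States {p9} cannot be reached from the start state, so discard them.
Initial partition by acceptance: {p2,p6} | {p1,p3,p4,p5,p7,p8}.
Split {p1,p3,p4,p5,p7,p8} by δ(·,a) → {p1,p4,p5,p7,p8} and {p3}.
Split {p2,p6} by δ(·,c) → {p2} and {p6}.
On input a, block {p1,p4,p5,p7,p8} splits into {p4,p5,p7,p8} and {p1}.
Split {p4,p5,p7,p8} by δ(·,a) → {p4,p5,p8} and {p7}.
On input b, block {p4,p5,p8} splits into {p4,p5} and {p8}.
No further refinement is possible. Final partition (7 blocks): {p2} | {p4,p5} | {p3} | {p6} | {p1} | {p7} | {p8}.
p5 and p3 end up in different blocks, so they are distinguishable. For instance, the string 'a' is accepted from only p3.

No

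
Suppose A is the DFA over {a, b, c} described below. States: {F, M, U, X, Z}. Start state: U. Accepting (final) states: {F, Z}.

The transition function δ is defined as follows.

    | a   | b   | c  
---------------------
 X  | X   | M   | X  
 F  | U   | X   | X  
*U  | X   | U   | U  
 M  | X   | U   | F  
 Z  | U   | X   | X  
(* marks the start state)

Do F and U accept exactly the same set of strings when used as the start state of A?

No

States {Z} cannot be reached from the start state, so discard them.
P0 = {F} | {M,U,X}.
On input c, block {M,U,X} splits into {U,X} and {M}.
On input b, block {U,X} splits into {U} and {X}.
Stable partition: {F} | {U} | {M} | {X} — 4 equivalence classes.
F and U end up in different blocks, so they are distinguishable. For instance, the string 'ε' is accepted from only F.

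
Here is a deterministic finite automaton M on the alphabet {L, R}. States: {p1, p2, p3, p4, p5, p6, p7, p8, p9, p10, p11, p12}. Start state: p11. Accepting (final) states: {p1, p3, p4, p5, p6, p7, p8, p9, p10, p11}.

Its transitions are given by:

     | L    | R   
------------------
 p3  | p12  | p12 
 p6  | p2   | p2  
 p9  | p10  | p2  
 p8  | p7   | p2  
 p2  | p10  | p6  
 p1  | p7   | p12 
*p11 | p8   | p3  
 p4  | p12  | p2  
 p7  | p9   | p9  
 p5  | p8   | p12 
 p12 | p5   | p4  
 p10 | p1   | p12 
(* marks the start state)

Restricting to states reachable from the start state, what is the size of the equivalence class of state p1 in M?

Initial partition by acceptance: {p1,p3,p4,p5,p6,p7,p8,p9,p10,p11} | {p2,p12}.
On input L, block {p1,p3,p4,p5,p6,p7,p8,p9,p10,p11} splits into {p1,p5,p7,p8,p9,p10,p11} and {p3,p4,p6}.
Split {p1,p5,p7,p8,p9,p10,p11} by δ(·,R) → {p1,p5,p8,p9,p10} and {p7} and {p11}.
Split {p1,p5,p8,p9,p10} by δ(·,L) → {p5,p9,p10} and {p1,p8}.
On input L, block {p5,p9,p10} splits into {p5,p10} and {p9}.
Stable partition: {p5,p10} | {p2,p12} | {p3,p4,p6} | {p7} | {p11} | {p1,p8} | {p9} — 7 equivalence classes.
The equivalence class containing p1 is {p1,p8}, of size 2.

2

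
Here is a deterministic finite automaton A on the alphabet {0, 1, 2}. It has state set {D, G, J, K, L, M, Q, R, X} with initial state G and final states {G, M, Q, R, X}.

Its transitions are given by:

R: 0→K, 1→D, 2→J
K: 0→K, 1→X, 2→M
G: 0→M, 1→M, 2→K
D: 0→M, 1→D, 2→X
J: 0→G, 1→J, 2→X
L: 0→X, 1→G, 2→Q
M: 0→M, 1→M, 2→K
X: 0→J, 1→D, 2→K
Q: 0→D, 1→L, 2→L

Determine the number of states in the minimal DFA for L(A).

States {L,Q,R} cannot be reached from the start state, so discard them.
Initial partition by acceptance: {G,M,X} | {D,J,K}.
On input 0, block {G,M,X} splits into {G,M} and {X}.
Refine {D,J,K} on symbol 0: members go to different blocks, giving {D,J} and {K}.
The partition is now stable with 4 blocks: {G,M} | {D,J} | {X} | {K}.

4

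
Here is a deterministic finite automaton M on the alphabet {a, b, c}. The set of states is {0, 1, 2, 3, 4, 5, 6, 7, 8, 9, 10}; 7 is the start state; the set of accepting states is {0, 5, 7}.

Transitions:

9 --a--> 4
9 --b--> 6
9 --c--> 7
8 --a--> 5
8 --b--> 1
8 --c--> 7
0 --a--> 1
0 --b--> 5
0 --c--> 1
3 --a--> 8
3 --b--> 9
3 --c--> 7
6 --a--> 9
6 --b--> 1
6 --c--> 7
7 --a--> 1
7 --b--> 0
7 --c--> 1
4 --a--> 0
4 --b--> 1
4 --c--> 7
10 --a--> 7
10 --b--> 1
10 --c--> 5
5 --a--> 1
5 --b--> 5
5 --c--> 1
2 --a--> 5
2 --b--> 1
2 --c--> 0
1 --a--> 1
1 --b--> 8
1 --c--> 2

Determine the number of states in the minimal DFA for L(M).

First remove the unreachable states {3,4,6,9,10}; 6 states remain.
P0 = {0,5,7} | {1,2,8}.
Split {1,2,8} by δ(·,a) → {2,8} and {1}.
No further refinement is possible. Final partition (3 blocks): {0,5,7} | {2,8} | {1}.

3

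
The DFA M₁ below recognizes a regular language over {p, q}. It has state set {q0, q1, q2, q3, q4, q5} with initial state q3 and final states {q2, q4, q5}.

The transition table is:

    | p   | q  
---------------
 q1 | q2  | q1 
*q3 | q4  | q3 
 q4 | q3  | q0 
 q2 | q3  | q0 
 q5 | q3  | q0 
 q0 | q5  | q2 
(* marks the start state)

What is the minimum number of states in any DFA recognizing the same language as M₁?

States {q1} cannot be reached from the start state, so discard them.
Start with accepting vs non-accepting: {q2,q4,q5} | {q0,q3}.
Split {q0,q3} by δ(·,q) → {q0} and {q3}.
No further refinement is possible. Final partition (3 blocks): {q2,q4,q5} | {q0} | {q3}.

3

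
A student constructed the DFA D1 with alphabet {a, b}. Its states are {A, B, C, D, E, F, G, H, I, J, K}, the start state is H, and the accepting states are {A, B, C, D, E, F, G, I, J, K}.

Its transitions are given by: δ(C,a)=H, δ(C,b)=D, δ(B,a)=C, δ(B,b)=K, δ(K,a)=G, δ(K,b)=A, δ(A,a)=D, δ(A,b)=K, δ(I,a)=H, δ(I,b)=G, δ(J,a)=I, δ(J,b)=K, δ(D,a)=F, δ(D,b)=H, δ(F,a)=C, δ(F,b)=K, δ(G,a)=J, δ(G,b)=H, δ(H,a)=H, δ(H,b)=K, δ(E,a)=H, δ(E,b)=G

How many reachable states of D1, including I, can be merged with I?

2

Reachable states from the start: {A,C,D,F,G,H,I,J,K}. Unreachable: {B,E} — drop them.
P0 = {A,C,D,F,G,I,J,K} | {H}.
On input a, block {A,C,D,F,G,I,J,K} splits into {A,D,F,G,J,K} and {C,I}.
Split {A,D,F,G,J,K} by δ(·,a) → {A,D,G,K} and {F,J}.
Refine {A,D,G,K} on symbol a: members go to different blocks, giving {A,K} and {D,G}.
No further refinement is possible. Final partition (5 blocks): {A,K} | {H} | {C,I} | {F,J} | {D,G}.
The equivalence class containing I is {C,I}, of size 2.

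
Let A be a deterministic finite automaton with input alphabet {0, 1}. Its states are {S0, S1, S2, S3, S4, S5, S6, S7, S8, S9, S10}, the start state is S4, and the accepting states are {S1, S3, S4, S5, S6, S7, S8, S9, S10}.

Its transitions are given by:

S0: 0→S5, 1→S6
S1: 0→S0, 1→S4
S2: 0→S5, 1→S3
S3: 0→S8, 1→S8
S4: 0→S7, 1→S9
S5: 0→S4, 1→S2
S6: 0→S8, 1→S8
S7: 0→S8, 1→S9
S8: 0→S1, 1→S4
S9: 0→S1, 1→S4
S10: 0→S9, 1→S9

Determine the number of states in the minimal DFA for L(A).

States {S10} cannot be reached from the start state, so discard them.
Initial partition by acceptance: {S1,S3,S4,S5,S6,S7,S8,S9} | {S0,S2}.
On input 0, block {S1,S3,S4,S5,S6,S7,S8,S9} splits into {S3,S4,S5,S6,S7,S8,S9} and {S1}.
On input 0, block {S3,S4,S5,S6,S7,S8,S9} splits into {S3,S4,S5,S6,S7} and {S8,S9}.
Split {S3,S4,S5,S6,S7} by δ(·,0) → {S3,S6,S7} and {S4,S5}.
On input 0, block {S4,S5} splits into {S4} and {S5}.
No further refinement is possible. Final partition (6 blocks): {S3,S6,S7} | {S0,S2} | {S1} | {S8,S9} | {S4} | {S5}.

6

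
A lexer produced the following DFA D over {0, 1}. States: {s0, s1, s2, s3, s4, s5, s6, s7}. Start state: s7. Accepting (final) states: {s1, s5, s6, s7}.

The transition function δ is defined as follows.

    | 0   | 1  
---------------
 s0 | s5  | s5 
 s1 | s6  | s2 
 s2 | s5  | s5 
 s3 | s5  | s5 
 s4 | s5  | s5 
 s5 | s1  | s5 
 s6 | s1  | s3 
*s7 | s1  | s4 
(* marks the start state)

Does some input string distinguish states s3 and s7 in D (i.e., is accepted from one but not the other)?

Yes

First remove the unreachable states {s0}; 7 states remain.
Start with accepting vs non-accepting: {s1,s5,s6,s7} | {s2,s3,s4}.
Split {s1,s5,s6,s7} by δ(·,1) → {s1,s6,s7} and {s5}.
No further refinement is possible. Final partition (3 blocks): {s1,s6,s7} | {s2,s3,s4} | {s5}.
s3 and s7 end up in different blocks, so they are distinguishable. For instance, the string 'ε' is accepted from only s7.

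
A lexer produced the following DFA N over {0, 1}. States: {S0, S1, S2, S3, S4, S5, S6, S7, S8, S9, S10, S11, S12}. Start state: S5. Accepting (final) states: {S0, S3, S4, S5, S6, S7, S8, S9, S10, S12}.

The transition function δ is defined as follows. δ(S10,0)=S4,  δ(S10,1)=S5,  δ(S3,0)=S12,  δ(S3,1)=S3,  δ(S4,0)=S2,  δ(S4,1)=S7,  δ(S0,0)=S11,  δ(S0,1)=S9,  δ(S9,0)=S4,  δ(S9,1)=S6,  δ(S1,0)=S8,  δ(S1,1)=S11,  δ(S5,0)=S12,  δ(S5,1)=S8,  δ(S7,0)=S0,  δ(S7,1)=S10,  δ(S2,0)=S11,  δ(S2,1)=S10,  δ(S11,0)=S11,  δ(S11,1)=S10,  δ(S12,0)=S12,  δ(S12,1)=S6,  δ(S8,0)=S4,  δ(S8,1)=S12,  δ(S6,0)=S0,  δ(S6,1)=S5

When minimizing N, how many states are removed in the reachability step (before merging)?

2

No path from S5 leads to S1, S3; the other 11 states are all reachable.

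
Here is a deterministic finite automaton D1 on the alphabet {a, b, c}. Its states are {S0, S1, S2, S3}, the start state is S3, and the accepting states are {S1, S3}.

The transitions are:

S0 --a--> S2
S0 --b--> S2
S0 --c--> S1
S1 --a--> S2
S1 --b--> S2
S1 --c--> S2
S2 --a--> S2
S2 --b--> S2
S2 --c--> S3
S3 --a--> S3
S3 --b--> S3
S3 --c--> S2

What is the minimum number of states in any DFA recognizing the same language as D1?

2

Reachable states from the start: {S2,S3}. Unreachable: {S0,S1} — drop them.
Start with accepting vs non-accepting: {S3} | {S2}.
Stable partition: {S3} | {S2} — 2 equivalence classes.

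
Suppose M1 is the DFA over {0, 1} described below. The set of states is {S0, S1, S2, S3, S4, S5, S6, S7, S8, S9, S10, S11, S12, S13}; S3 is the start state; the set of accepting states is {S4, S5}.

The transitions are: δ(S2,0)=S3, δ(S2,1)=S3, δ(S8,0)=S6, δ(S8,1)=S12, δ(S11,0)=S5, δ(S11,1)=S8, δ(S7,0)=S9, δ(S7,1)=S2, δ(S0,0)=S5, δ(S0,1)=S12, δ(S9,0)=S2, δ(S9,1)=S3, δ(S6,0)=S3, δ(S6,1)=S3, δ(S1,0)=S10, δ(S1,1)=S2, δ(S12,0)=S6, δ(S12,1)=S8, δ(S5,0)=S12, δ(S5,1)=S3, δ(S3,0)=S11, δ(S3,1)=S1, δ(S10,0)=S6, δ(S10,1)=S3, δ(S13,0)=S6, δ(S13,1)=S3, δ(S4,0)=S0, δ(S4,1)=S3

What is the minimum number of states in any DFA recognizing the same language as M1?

First remove the unreachable states {S0,S4,S7,S9,S13}; 9 states remain.
Start with accepting vs non-accepting: {S5} | {S1,S2,S3,S6,S8,S10,S11,S12}.
On input 0, block {S1,S2,S3,S6,S8,S10,S11,S12} splits into {S1,S2,S3,S6,S8,S10,S12} and {S11}.
Refine {S1,S2,S3,S6,S8,S10,S12} on symbol 0: members go to different blocks, giving {S1,S2,S6,S8,S10,S12} and {S3}.
On input 0, block {S1,S2,S6,S8,S10,S12} splits into {S1,S8,S10,S12} and {S2,S6}.
Refine {S1,S8,S10,S12} on symbol 0: members go to different blocks, giving {S8,S10,S12} and {S1}.
Split {S8,S10,S12} by δ(·,1) → {S8,S12} and {S10}.
Stable partition: {S5} | {S8,S12} | {S11} | {S3} | {S2,S6} | {S1} | {S10} — 7 equivalence classes.

7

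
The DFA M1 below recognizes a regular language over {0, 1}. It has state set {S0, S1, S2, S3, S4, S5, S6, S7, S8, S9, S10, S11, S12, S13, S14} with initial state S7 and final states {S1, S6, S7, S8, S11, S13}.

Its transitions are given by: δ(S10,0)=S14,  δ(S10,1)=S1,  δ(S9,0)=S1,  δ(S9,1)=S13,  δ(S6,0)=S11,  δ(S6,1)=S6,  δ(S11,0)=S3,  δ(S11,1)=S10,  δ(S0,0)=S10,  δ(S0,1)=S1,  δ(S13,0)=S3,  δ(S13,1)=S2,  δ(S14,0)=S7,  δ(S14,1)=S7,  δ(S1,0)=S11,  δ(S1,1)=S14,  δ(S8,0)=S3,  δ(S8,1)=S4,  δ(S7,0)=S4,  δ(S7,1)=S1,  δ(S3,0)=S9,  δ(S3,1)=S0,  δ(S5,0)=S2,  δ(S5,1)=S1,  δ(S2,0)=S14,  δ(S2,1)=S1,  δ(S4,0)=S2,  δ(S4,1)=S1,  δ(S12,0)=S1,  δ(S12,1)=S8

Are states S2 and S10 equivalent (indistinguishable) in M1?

Yes

First remove the unreachable states {S5,S6,S8,S12}; 11 states remain.
Initial partition by acceptance: {S1,S7,S11,S13} | {S0,S2,S3,S4,S9,S10,S14}.
On input 0, block {S1,S7,S11,S13} splits into {S7,S11,S13} and {S1}.
Refine {S7,S11,S13} on symbol 1: members go to different blocks, giving {S11,S13} and {S7}.
On input 0, block {S0,S2,S3,S4,S9,S10,S14} splits into {S0,S2,S3,S4,S10} and {S9} and {S14}.
Refine {S0,S2,S3,S4,S10} on symbol 0: members go to different blocks, giving {S0,S4} and {S2,S10} and {S3}.
No further refinement is possible. Final partition (8 blocks): {S11,S13} | {S0,S4} | {S1} | {S7} | {S9} | {S14} | {S2,S10} | {S3}.
S2 and S10 lie in the same block of the stable partition, so they are equivalent — no string distinguishes them.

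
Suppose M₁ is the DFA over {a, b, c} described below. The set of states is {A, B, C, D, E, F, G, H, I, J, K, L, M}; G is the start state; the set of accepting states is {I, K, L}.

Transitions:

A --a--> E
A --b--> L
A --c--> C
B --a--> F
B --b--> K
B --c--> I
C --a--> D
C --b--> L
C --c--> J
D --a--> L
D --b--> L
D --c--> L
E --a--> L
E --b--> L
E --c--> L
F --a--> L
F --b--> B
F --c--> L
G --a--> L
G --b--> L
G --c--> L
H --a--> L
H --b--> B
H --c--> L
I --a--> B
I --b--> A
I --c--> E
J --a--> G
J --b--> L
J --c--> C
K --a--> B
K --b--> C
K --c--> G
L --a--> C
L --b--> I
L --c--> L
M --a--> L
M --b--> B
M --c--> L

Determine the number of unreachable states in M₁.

Starting at G and following transitions, the reachable set is {A, B, C, D, E, F, G, I, J, K, L}. That leaves H, M unreachable — 2 in total.

2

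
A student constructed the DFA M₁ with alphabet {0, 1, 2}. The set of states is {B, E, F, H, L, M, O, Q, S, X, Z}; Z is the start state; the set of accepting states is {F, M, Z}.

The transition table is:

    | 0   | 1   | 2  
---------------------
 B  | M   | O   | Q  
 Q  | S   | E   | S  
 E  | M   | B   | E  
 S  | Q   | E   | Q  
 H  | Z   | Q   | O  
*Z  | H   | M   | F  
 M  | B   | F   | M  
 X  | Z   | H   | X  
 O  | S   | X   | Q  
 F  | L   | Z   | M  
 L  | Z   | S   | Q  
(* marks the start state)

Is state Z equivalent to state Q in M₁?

All states are reachable from the start state.
P0 = {F,M,Z} | {B,E,H,L,O,Q,S,X}.
On input 0, block {B,E,H,L,O,Q,S,X} splits into {B,E,H,L,X} and {O,Q,S}.
Refine {B,E,H,L,X} on symbol 1: members go to different blocks, giving {B,H,L} and {E,X}.
No further refinement is possible. Final partition (4 blocks): {F,M,Z} | {B,H,L} | {O,Q,S} | {E,X}.
Z and Q end up in different blocks, so they are distinguishable. For instance, the string 'ε' is accepted from only Z.

No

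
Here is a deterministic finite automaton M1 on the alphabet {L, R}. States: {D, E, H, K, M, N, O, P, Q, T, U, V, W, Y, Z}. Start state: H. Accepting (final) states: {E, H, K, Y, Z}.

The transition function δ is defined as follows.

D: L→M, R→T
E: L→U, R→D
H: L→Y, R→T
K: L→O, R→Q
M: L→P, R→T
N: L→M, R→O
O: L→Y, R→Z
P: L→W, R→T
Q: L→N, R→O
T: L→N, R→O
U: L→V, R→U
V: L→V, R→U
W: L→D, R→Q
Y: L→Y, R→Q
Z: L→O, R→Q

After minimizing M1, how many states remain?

6

First remove the unreachable states {E,K,U,V}; 11 states remain.
Start with accepting vs non-accepting: {H,Y,Z} | {D,M,N,O,P,Q,T,W}.
Split {H,Y,Z} by δ(·,L) → {H,Y} and {Z}.
Split {D,M,N,O,P,Q,T,W} by δ(·,L) → {D,M,N,P,Q,T,W} and {O}.
On input R, block {D,M,N,P,Q,T,W} splits into {D,M,P,W} and {N,Q,T}.
Split {N,Q,T} by δ(·,L) → {Q,T} and {N}.
Stable partition: {H,Y} | {D,M,P,W} | {Z} | {O} | {Q,T} | {N} — 6 equivalence classes.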